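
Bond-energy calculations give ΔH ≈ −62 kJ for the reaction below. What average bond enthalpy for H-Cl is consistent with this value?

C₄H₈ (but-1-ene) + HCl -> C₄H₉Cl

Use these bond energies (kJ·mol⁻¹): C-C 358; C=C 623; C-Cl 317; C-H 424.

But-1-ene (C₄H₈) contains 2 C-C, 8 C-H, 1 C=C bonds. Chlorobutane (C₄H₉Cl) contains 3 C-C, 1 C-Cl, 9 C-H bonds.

Let D be the H-Cl bond energy.
Σ(broken) = 2×358 + 8×424 + 1×623 + 1×D = 4731 + D
Σ(formed) = 3×358 + 1×317 + 9×424 = 5207
ΔH = Σ(broken) − Σ(formed) = (4731 + D) − (5207) = −476 + D
Setting this equal to −62 kJ gives D = 414 kJ/mol.

D(H-Cl) ≈ 414 kJ/mol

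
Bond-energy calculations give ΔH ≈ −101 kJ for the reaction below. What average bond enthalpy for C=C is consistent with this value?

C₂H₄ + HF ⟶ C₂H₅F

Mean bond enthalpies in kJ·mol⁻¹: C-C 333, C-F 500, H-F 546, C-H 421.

Let D be the C=C bond energy.
Σ(broken) = 4×421 + 1×D + 1×546 = 2230 + D
Σ(formed) = 1×333 + 1×500 + 5×421 = 2938
ΔH = Σ(broken) − Σ(formed) = (2230 + D) − (2938) = −708 + D
Setting this equal to −101 kJ gives D = 607 kJ/mol.

D(C=C) ≈ 607 kJ/mol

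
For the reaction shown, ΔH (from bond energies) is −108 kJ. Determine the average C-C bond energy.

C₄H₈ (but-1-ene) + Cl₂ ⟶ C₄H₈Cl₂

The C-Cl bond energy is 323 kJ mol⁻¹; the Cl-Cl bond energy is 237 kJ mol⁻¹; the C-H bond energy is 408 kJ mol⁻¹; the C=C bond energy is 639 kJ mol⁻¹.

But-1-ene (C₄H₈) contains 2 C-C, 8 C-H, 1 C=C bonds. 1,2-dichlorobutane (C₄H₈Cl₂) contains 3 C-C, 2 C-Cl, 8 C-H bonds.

D(C-C) ≈ 338 kJ/mol

Let D be the C-C bond energy.
Σ(broken) = 2×D + 8×408 + 1×639 + 1×237 = 4140 + 2D
Σ(formed) = 3×D + 2×323 + 8×408 = 3910 + 3D
ΔH = Σ(broken) − Σ(formed) = (4140 + 2D) − (3910 + 3D) = +230 − D
Setting this equal to −108 kJ gives D = 338 kJ/mol.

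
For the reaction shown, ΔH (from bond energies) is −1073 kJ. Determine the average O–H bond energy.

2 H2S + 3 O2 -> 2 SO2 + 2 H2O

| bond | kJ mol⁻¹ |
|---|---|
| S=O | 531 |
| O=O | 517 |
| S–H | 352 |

D(O–H) ≈ 477 kJ/mol

Let D be the O–H bond energy.
Σ(broken) = 3×517 + 4×352 = 2959
Σ(formed) = 4×D + 4×531 = 2124 + 4D
ΔH = Σ(broken) − Σ(formed) = (2959) − (2124 + 4D) = +835 − 4D
Setting this equal to −1073 kJ gives 4D = 1908, so D = 477 kJ/mol.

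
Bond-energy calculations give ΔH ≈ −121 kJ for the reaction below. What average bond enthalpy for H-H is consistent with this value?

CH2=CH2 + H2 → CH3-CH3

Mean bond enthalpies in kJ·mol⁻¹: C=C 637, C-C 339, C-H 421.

Let D be the H-H bond energy.
Σ(broken) = 4×421 + 1×637 + 1×D = 2321 + D
Σ(formed) = 1×339 + 6×421 = 2865
ΔH = Σ(broken) − Σ(formed) = (2321 + D) − (2865) = −544 + D
Setting this equal to −121 kJ gives D = 423 kJ/mol.

D(H-H) ≈ 423 kJ/mol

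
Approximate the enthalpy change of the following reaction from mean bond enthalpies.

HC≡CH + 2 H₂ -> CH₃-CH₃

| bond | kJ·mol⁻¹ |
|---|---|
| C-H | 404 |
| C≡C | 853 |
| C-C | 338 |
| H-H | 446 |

ΔH ≈ −209 kJ

Bonds broken (reactants):
  C≡C: 1 × 853 = 853
  C-H: 2 × 404 = 808
  H-H: 2 × 446 = 892
  Σ(broken) = 2553 kJ
Bonds formed (products):
  C-C: 1 × 338 = 338
  C-H: 6 × 404 = 2424
  Σ(formed) = 2762 kJ
ΔH = Σ(broken) − Σ(formed) = 2553 − 2762 = −209 kJ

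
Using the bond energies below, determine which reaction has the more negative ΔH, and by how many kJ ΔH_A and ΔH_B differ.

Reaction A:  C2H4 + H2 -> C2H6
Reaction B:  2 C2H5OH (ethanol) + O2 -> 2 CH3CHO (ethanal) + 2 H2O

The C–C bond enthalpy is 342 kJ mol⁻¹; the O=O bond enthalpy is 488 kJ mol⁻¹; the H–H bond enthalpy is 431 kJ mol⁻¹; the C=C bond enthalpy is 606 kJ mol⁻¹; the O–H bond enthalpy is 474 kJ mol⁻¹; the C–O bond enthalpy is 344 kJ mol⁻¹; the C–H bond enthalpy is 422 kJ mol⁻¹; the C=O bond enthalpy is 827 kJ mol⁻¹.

Reaction B, by 433 kJ

Reaction A:
  Bonds broken (reactants):
    C–H: 4 × 422 = 1688
    C=C: 1 × 606 = 606
    H–H: 1 × 431 = 431
    Σ(broken) = 2725 kJ
  Bonds formed (products):
    C–C: 1 × 342 = 342
    C–H: 6 × 422 = 2532
    Σ(formed) = 2874 kJ
  ΔH_A = 2725 − 2874 = −149 kJ
Reaction B:
  Bonds broken (reactants):
    C–C: 2 × 342 = 684
    C–H: 10 × 422 = 4220
    C–O: 2 × 344 = 688
    O–H: 2 × 474 = 948
    O=O: 1 × 488 = 488
    Σ(broken) = 7028 kJ
  Bonds formed (products):
    C–C: 2 × 342 = 684
    C–H: 8 × 422 = 3376
    C=O: 2 × 827 = 1654
    O–H: 4 × 474 = 1896
    Σ(formed) = 7610 kJ
  ΔH_B = 7028 − 7610 = −582 kJ
ΔH_A − ΔH_B = +433 kJ, so reaction B has the more negative ΔH; |ΔH_A − ΔH_B| = 433 kJ.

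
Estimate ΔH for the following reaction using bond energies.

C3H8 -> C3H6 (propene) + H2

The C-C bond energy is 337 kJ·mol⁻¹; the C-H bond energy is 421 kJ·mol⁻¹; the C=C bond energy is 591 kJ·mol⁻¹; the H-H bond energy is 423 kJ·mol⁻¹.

ΔH ≈ +165 kJ

Bonds broken (reactants):
  C-C: 2 × 337 = 674
  C-H: 8 × 421 = 3368
  Σ(broken) = 4042 kJ
Bonds formed (products):
  C-C: 1 × 337 = 337
  C-H: 6 × 421 = 2526
  C=C: 1 × 591 = 591
  H-H: 1 × 423 = 423
  Σ(formed) = 3877 kJ
ΔH = Σ(broken) − Σ(formed) = 4042 − 3877 = +165 kJ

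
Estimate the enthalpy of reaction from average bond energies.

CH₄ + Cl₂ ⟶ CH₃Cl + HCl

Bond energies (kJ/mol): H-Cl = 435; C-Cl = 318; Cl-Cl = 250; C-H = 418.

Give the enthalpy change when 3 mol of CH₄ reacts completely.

ΔH = −255 kJ

Bonds broken (reactants):
  C-H: 4 × 418 = 1672
  Cl-Cl: 1 × 250 = 250
  Σ(broken) = 1922 kJ
Bonds formed (products):
  C-Cl: 1 × 318 = 318
  C-H: 3 × 418 = 1254
  H-Cl: 1 × 435 = 435
  Σ(formed) = 2007 kJ
ΔH = Σ(broken) − Σ(formed) = 1922 − 2007 = −85 kJ
For 3× the reaction as written: 3 × (−85) = −255 kJ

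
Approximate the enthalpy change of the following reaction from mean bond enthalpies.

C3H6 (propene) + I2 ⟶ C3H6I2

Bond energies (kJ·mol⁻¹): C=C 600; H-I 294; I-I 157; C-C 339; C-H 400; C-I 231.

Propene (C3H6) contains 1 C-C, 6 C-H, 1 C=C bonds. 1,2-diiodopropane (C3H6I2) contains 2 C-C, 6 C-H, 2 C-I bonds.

Bonds broken (reactants):
  C-C: 1 × 339 = 339
  C-H: 6 × 400 = 2400
  C=C: 1 × 600 = 600
  I-I: 1 × 157 = 157
  Σ(broken) = 3496 kJ
Bonds formed (products):
  C-C: 2 × 339 = 678
  C-H: 6 × 400 = 2400
  C-I: 2 × 231 = 462
  Σ(formed) = 3540 kJ
ΔH = Σ(broken) − Σ(formed) = 3496 − 3540 = −44 kJ

ΔH ≈ −44 kJ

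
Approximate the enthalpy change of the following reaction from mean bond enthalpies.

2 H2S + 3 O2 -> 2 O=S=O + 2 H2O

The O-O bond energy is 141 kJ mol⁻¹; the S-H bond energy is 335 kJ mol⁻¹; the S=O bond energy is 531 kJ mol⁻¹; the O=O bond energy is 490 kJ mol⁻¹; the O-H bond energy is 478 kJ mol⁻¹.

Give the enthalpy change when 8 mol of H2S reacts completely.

Bonds broken (reactants):
  O=O: 3 × 490 = 1470
  S-H: 4 × 335 = 1340
  Σ(broken) = 2810 kJ
Bonds formed (products):
  O-H: 4 × 478 = 1912
  S=O: 4 × 531 = 2124
  Σ(formed) = 4036 kJ
ΔH = Σ(broken) − Σ(formed) = 2810 − 4036 = −1226 kJ
For 4× the reaction as written: 4 × (−1226) = −4904 kJ

ΔH = −4904 kJ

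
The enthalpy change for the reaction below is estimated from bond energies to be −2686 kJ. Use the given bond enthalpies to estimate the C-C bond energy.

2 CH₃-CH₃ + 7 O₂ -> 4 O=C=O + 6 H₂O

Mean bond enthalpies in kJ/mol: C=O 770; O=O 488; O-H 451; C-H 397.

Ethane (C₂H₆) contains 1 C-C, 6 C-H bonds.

Let D be the C-C bond energy.
Σ(broken) = 2×D + 12×397 + 7×488 = 8180 + 2D
Σ(formed) = 8×770 + 12×451 = 11572
ΔH = Σ(broken) − Σ(formed) = (8180 + 2D) − (11572) = −3392 + 2D
Setting this equal to −2686 kJ gives 2D = 706, so D = 353 kJ/mol.

D(C-C) ≈ 353 kJ/mol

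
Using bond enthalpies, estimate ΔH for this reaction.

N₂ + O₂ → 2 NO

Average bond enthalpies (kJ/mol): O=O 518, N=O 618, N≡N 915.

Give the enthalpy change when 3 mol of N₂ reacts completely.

ΔH = +591 kJ

Bonds broken (reactants):
  N≡N: 1 × 915 = 915
  O=O: 1 × 518 = 518
  Σ(broken) = 1433 kJ
Bonds formed (products):
  N=O: 2 × 618 = 1236
  Σ(formed) = 1236 kJ
ΔH = Σ(broken) − Σ(formed) = 1433 − 1236 = +197 kJ
For 3× the reaction as written: 3 × (+197) = +591 kJ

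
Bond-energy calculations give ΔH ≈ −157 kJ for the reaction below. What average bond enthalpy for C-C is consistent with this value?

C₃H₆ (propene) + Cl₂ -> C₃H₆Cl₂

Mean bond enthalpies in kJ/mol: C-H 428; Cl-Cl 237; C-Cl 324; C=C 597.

Let D be the C-C bond energy.
Σ(broken) = 1×D + 6×428 + 1×597 + 1×237 = 3402 + D
Σ(formed) = 2×D + 2×324 + 6×428 = 3216 + 2D
ΔH = Σ(broken) − Σ(formed) = (3402 + D) − (3216 + 2D) = +186 − D
Setting this equal to −157 kJ gives D = 343 kJ/mol.

D(C-C) ≈ 343 kJ/mol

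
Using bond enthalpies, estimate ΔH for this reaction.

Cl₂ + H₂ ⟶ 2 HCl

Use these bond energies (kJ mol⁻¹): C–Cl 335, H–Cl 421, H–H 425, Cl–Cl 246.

ΔH ≈ −171 kJ

Bonds broken (reactants):
  Cl–Cl: 1 × 246 = 246
  H–H: 1 × 425 = 425
  Σ(broken) = 671 kJ
Bonds formed (products):
  H–Cl: 2 × 421 = 842
  Σ(formed) = 842 kJ
ΔH = Σ(broken) − Σ(formed) = 671 − 842 = −171 kJ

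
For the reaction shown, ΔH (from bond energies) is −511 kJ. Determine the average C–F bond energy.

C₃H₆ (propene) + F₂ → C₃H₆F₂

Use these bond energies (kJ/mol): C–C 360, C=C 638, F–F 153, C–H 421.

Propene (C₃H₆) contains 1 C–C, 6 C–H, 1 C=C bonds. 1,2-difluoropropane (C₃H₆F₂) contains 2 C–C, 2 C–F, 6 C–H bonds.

Let D be the C–F bond energy.
Σ(broken) = 1×360 + 6×421 + 1×638 + 1×153 = 3677
Σ(formed) = 2×360 + 2×D + 6×421 = 3246 + 2D
ΔH = Σ(broken) − Σ(formed) = (3677) − (3246 + 2D) = +431 − 2D
Setting this equal to −511 kJ gives 2D = 942, so D = 471 kJ/mol.

D(C–F) ≈ 471 kJ/mol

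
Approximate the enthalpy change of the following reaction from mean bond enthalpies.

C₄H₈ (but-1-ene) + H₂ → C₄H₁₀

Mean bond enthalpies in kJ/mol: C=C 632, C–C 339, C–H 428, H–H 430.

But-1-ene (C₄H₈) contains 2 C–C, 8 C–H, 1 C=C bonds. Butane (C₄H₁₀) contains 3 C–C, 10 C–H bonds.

ΔH ≈ −133 kJ

Bonds broken (reactants):
  C–C: 2 × 339 = 678
  C–H: 8 × 428 = 3424
  C=C: 1 × 632 = 632
  H–H: 1 × 430 = 430
  Σ(broken) = 5164 kJ
Bonds formed (products):
  C–C: 3 × 339 = 1017
  C–H: 10 × 428 = 4280
  Σ(formed) = 5297 kJ
ΔH = Σ(broken) − Σ(formed) = 5164 − 5297 = −133 kJ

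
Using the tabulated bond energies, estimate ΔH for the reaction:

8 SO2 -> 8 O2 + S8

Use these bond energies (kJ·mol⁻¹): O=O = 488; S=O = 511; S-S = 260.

ΔH ≈ +2192 kJ

Bonds broken (reactants):
  S=O: 16 × 511 = 8176
  Σ(broken) = 8176 kJ
Bonds formed (products):
  O=O: 8 × 488 = 3904
  S-S: 8 × 260 = 2080
  Σ(formed) = 5984 kJ
ΔH = Σ(broken) − Σ(formed) = 8176 − 5984 = +2192 kJ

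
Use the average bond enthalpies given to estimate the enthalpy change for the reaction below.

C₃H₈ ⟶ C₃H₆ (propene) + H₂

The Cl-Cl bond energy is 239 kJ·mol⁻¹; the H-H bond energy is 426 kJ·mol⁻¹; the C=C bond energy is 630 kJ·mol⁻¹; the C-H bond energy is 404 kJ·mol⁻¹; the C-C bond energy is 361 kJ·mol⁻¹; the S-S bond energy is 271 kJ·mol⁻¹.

Bonds broken (reactants):
  C-C: 2 × 361 = 722
  C-H: 8 × 404 = 3232
  Σ(broken) = 3954 kJ
Bonds formed (products):
  C-C: 1 × 361 = 361
  C-H: 6 × 404 = 2424
  C=C: 1 × 630 = 630
  H-H: 1 × 426 = 426
  Σ(formed) = 3841 kJ
ΔH = Σ(broken) − Σ(formed) = 3954 − 3841 = +113 kJ

ΔH ≈ +113 kJ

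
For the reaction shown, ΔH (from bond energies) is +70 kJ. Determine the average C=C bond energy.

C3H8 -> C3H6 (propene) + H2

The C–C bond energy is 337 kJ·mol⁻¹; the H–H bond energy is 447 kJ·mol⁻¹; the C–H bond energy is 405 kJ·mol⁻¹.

D(C=C) ≈ 630 kJ/mol

Let D be the C=C bond energy.
Σ(broken) = 2×337 + 8×405 = 3914
Σ(formed) = 1×337 + 6×405 + 1×D + 1×447 = 3214 + D
ΔH = Σ(broken) − Σ(formed) = (3914) − (3214 + D) = +700 − D
Setting this equal to +70 kJ gives D = 630 kJ/mol.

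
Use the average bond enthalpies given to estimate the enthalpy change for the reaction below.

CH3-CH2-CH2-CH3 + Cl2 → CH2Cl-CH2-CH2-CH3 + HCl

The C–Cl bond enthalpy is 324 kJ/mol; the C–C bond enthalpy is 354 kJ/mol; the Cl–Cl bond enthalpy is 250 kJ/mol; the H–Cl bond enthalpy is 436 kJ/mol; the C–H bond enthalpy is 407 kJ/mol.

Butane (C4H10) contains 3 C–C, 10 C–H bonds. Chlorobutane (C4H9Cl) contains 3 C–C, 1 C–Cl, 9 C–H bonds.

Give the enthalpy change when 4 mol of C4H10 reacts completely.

ΔH = −412 kJ

Bonds broken (reactants):
  C–C: 3 × 354 = 1062
  C–H: 10 × 407 = 4070
  Cl–Cl: 1 × 250 = 250
  Σ(broken) = 5382 kJ
Bonds formed (products):
  C–C: 3 × 354 = 1062
  C–Cl: 1 × 324 = 324
  C–H: 9 × 407 = 3663
  H–Cl: 1 × 436 = 436
  Σ(formed) = 5485 kJ
ΔH = Σ(broken) − Σ(formed) = 5382 − 5485 = −103 kJ
For 4× the reaction as written: 4 × (−103) = −412 kJ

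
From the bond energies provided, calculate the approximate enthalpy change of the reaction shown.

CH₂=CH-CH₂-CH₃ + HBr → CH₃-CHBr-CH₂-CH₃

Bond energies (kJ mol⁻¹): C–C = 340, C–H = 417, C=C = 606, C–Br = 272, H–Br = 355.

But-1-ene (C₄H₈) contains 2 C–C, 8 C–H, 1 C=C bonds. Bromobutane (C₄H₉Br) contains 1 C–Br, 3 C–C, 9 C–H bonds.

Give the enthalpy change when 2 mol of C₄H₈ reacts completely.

ΔH = −136 kJ

Bonds broken (reactants):
  C–C: 2 × 340 = 680
  C–H: 8 × 417 = 3336
  C=C: 1 × 606 = 606
  H–Br: 1 × 355 = 355
  Σ(broken) = 4977 kJ
Bonds formed (products):
  C–Br: 1 × 272 = 272
  C–C: 3 × 340 = 1020
  C–H: 9 × 417 = 3753
  Σ(formed) = 5045 kJ
ΔH = Σ(broken) − Σ(formed) = 4977 − 5045 = −68 kJ
For 2× the reaction as written: 2 × (−68) = −136 kJ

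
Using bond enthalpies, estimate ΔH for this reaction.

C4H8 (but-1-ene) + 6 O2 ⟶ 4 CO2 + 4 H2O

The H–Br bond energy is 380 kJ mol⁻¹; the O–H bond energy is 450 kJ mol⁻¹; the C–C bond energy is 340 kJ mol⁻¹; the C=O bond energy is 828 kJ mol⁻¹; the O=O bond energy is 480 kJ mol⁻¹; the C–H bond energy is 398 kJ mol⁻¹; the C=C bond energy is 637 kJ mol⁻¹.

Bonds broken (reactants):
  C–C: 2 × 340 = 680
  C–H: 8 × 398 = 3184
  C=C: 1 × 637 = 637
  O=O: 6 × 480 = 2880
  Σ(broken) = 7381 kJ
Bonds formed (products):
  C=O: 8 × 828 = 6624
  O–H: 8 × 450 = 3600
  Σ(formed) = 10224 kJ
ΔH = Σ(broken) − Σ(formed) = 7381 − 10224 = −2843 kJ

ΔH ≈ −2843 kJ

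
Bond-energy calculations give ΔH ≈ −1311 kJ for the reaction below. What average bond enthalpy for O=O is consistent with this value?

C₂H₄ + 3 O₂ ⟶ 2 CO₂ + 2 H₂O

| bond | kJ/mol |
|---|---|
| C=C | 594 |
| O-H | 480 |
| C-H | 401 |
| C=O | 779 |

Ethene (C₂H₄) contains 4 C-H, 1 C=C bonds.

D(O=O) ≈ 509 kJ/mol

Let D be the O=O bond energy.
Σ(broken) = 4×401 + 1×594 + 3×D = 2198 + 3D
Σ(formed) = 4×779 + 4×480 = 5036
ΔH = Σ(broken) − Σ(formed) = (2198 + 3D) − (5036) = −2838 + 3D
Setting this equal to −1311 kJ gives 3D = 1527, so D = 509 kJ/mol.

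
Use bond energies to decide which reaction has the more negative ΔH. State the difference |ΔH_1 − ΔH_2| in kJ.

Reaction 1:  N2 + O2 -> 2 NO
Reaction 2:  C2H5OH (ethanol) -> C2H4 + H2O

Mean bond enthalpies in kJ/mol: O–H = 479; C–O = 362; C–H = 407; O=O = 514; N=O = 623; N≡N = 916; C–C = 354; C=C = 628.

Reaction 1:
  Bonds broken (reactants):
    N≡N: 1 × 916 = 916
    O=O: 1 × 514 = 514
    Σ(broken) = 1430 kJ
  Bonds formed (products):
    N=O: 2 × 623 = 1246
    Σ(formed) = 1246 kJ
  ΔH_1 = 1430 − 1246 = +184 kJ
Reaction 2:
  Bonds broken (reactants):
    C–C: 1 × 354 = 354
    C–H: 5 × 407 = 2035
    C–O: 1 × 362 = 362
    O–H: 1 × 479 = 479
    Σ(broken) = 3230 kJ
  Bonds formed (products):
    C–H: 4 × 407 = 1628
    C=C: 1 × 628 = 628
    O–H: 2 × 479 = 958
    Σ(formed) = 3214 kJ
  ΔH_2 = 3230 − 3214 = +16 kJ
ΔH_1 − ΔH_2 = +168 kJ, so reaction 2 has the more negative ΔH; |ΔH_1 − ΔH_2| = 168 kJ.

Reaction 2, by 168 kJ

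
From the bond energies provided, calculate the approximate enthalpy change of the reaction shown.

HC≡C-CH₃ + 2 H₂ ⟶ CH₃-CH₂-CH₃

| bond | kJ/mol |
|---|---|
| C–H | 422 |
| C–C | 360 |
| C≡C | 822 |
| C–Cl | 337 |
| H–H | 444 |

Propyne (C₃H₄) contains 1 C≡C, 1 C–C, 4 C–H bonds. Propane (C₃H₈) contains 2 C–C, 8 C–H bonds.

ΔH ≈ −338 kJ

Bonds broken (reactants):
  C≡C: 1 × 822 = 822
  C–C: 1 × 360 = 360
  C–H: 4 × 422 = 1688
  H–H: 2 × 444 = 888
  Σ(broken) = 3758 kJ
Bonds formed (products):
  C–C: 2 × 360 = 720
  C–H: 8 × 422 = 3376
  Σ(formed) = 4096 kJ
ΔH = Σ(broken) − Σ(formed) = 3758 − 4096 = −338 kJ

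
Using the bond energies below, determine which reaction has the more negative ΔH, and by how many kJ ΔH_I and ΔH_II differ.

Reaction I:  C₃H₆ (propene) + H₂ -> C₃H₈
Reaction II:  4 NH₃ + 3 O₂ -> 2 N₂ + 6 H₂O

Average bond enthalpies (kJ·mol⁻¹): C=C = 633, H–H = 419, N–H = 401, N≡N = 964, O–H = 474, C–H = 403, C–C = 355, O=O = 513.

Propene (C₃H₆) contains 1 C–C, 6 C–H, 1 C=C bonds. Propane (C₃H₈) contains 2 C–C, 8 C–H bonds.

Reaction II, by 1156 kJ

Reaction I:
  Bonds broken (reactants):
    C–C: 1 × 355 = 355
    C–H: 6 × 403 = 2418
    C=C: 1 × 633 = 633
    H–H: 1 × 419 = 419
    Σ(broken) = 3825 kJ
  Bonds formed (products):
    C–C: 2 × 355 = 710
    C–H: 8 × 403 = 3224
    Σ(formed) = 3934 kJ
  ΔH_I = 3825 − 3934 = −109 kJ
Reaction II:
  Bonds broken (reactants):
    N–H: 12 × 401 = 4812
    O=O: 3 × 513 = 1539
    Σ(broken) = 6351 kJ
  Bonds formed (products):
    N≡N: 2 × 964 = 1928
    O–H: 12 × 474 = 5688
    Σ(formed) = 7616 kJ
  ΔH_II = 6351 − 7616 = −1265 kJ
ΔH_I − ΔH_II = +1156 kJ, so reaction II has the more negative ΔH; |ΔH_I − ΔH_II| = 1156 kJ.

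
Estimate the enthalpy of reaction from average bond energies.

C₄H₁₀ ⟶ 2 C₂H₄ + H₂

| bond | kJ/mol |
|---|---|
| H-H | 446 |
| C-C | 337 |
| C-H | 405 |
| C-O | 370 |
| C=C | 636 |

ΔH ≈ +103 kJ

Bonds broken (reactants):
  C-C: 3 × 337 = 1011
  C-H: 10 × 405 = 4050
  Σ(broken) = 5061 kJ
Bonds formed (products):
  C-H: 8 × 405 = 3240
  C=C: 2 × 636 = 1272
  H-H: 1 × 446 = 446
  Σ(formed) = 4958 kJ
ΔH = Σ(broken) − Σ(formed) = 5061 − 4958 = +103 kJ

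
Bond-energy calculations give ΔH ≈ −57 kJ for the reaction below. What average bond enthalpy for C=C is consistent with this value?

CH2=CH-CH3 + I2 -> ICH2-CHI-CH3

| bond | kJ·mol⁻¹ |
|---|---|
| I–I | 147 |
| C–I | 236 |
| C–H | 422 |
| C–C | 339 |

D(C=C) ≈ 607 kJ/mol

Let D be the C=C bond energy.
Σ(broken) = 1×339 + 6×422 + 1×D + 1×147 = 3018 + D
Σ(formed) = 2×339 + 6×422 + 2×236 = 3682
ΔH = Σ(broken) − Σ(formed) = (3018 + D) − (3682) = −664 + D
Setting this equal to −57 kJ gives D = 607 kJ/mol.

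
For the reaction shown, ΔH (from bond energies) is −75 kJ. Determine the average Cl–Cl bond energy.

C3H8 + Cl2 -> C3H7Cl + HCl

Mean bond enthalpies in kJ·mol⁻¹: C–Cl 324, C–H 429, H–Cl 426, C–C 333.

Let D be the Cl–Cl bond energy.
Σ(broken) = 2×333 + 8×429 + 1×D = 4098 + D
Σ(formed) = 2×333 + 1×324 + 7×429 + 1×426 = 4419
ΔH = Σ(broken) − Σ(formed) = (4098 + D) − (4419) = −321 + D
Setting this equal to −75 kJ gives D = 246 kJ/mol.

D(Cl–Cl) ≈ 246 kJ/mol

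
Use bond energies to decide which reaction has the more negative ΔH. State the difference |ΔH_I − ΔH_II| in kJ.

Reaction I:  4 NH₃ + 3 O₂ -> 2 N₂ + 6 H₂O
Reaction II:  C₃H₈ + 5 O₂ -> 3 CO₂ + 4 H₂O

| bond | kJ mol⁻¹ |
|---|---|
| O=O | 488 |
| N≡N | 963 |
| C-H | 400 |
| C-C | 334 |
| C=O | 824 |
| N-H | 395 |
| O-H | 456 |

Reaction I:
  Bonds broken (reactants):
    N-H: 12 × 395 = 4740
    O=O: 3 × 488 = 1464
    Σ(broken) = 6204 kJ
  Bonds formed (products):
    N≡N: 2 × 963 = 1926
    O-H: 12 × 456 = 5472
    Σ(formed) = 7398 kJ
  ΔH_I = 6204 − 7398 = −1194 kJ
Reaction II:
  Bonds broken (reactants):
    C-C: 2 × 334 = 668
    C-H: 8 × 400 = 3200
    O=O: 5 × 488 = 2440
    Σ(broken) = 6308 kJ
  Bonds formed (products):
    C=O: 6 × 824 = 4944
    O-H: 8 × 456 = 3648
    Σ(formed) = 8592 kJ
  ΔH_II = 6308 − 8592 = −2284 kJ
ΔH_I − ΔH_II = +1090 kJ, so reaction II has the more negative ΔH; |ΔH_I − ΔH_II| = 1090 kJ.

Reaction II, by 1090 kJ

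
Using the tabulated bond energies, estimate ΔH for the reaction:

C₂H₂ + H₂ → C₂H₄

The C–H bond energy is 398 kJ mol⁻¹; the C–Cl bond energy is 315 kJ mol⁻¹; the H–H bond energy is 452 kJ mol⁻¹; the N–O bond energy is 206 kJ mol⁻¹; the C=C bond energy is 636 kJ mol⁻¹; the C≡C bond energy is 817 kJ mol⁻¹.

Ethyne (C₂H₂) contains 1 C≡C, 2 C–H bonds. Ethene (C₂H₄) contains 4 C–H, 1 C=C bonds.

ΔH ≈ −163 kJ

Bonds broken (reactants):
  C≡C: 1 × 817 = 817
  C–H: 2 × 398 = 796
  H–H: 1 × 452 = 452
  Σ(broken) = 2065 kJ
Bonds formed (products):
  C–H: 4 × 398 = 1592
  C=C: 1 × 636 = 636
  Σ(formed) = 2228 kJ
ΔH = Σ(broken) − Σ(formed) = 2065 − 2228 = −163 kJ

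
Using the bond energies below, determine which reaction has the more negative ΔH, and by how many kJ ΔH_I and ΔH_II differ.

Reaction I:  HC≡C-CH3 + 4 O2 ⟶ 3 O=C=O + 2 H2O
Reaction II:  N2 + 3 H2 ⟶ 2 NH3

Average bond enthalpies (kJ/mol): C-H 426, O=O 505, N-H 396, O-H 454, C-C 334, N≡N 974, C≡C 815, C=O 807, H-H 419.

Reaction I:
  Bonds broken (reactants):
    C≡C: 1 × 815 = 815
    C-C: 1 × 334 = 334
    C-H: 4 × 426 = 1704
    O=O: 4 × 505 = 2020
    Σ(broken) = 4873 kJ
  Bonds formed (products):
    C=O: 6 × 807 = 4842
    O-H: 4 × 454 = 1816
    Σ(formed) = 6658 kJ
  ΔH_I = 4873 − 6658 = −1785 kJ
Reaction II:
  Bonds broken (reactants):
    H-H: 3 × 419 = 1257
    N≡N: 1 × 974 = 974
    Σ(broken) = 2231 kJ
  Bonds formed (products):
    N-H: 6 × 396 = 2376
    Σ(formed) = 2376 kJ
  ΔH_II = 2231 − 2376 = −145 kJ
ΔH_I − ΔH_II = −1640 kJ, so reaction I has the more negative ΔH; |ΔH_I − ΔH_II| = 1640 kJ.

Reaction I, by 1640 kJ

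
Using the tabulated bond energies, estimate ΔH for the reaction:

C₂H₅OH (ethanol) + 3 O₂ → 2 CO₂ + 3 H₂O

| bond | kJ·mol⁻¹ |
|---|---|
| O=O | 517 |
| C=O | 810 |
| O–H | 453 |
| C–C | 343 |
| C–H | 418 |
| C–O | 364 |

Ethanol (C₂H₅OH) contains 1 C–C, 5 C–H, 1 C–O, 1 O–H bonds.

ΔH ≈ −1157 kJ

Bonds broken (reactants):
  C–C: 1 × 343 = 343
  C–H: 5 × 418 = 2090
  C–O: 1 × 364 = 364
  O–H: 1 × 453 = 453
  O=O: 3 × 517 = 1551
  Σ(broken) = 4801 kJ
Bonds formed (products):
  C=O: 4 × 810 = 3240
  O–H: 6 × 453 = 2718
  Σ(formed) = 5958 kJ
ΔH = Σ(broken) − Σ(formed) = 4801 − 5958 = −1157 kJ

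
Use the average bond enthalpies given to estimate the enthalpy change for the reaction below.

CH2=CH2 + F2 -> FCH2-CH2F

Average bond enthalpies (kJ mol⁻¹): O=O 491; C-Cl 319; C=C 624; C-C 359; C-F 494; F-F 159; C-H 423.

ΔH ≈ −564 kJ

Bonds broken (reactants):
  C-H: 4 × 423 = 1692
  C=C: 1 × 624 = 624
  F-F: 1 × 159 = 159
  Σ(broken) = 2475 kJ
Bonds formed (products):
  C-C: 1 × 359 = 359
  C-F: 2 × 494 = 988
  C-H: 4 × 423 = 1692
  Σ(formed) = 3039 kJ
ΔH = Σ(broken) − Σ(formed) = 2475 − 3039 = −564 kJ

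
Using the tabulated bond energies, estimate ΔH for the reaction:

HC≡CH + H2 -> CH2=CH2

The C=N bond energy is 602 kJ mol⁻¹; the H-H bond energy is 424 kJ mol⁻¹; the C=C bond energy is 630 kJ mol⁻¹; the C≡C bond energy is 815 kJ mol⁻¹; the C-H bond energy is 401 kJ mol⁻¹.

ΔH ≈ −193 kJ

Bonds broken (reactants):
  C≡C: 1 × 815 = 815
  C-H: 2 × 401 = 802
  H-H: 1 × 424 = 424
  Σ(broken) = 2041 kJ
Bonds formed (products):
  C-H: 4 × 401 = 1604
  C=C: 1 × 630 = 630
  Σ(formed) = 2234 kJ
ΔH = Σ(broken) − Σ(formed) = 2041 − 2234 = −193 kJ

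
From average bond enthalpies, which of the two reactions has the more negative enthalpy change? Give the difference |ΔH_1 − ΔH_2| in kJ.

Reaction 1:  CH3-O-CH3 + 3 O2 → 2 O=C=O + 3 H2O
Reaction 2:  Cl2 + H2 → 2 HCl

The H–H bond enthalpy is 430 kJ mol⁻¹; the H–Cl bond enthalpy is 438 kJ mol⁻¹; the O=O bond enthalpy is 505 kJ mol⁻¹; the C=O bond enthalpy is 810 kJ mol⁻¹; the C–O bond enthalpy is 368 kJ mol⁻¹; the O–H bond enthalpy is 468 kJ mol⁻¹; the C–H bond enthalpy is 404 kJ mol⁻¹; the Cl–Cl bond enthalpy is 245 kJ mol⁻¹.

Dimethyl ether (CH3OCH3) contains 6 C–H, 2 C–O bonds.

Reaction 1, by 1172 kJ

Reaction 1:
  Bonds broken (reactants):
    C–H: 6 × 404 = 2424
    C–O: 2 × 368 = 736
    O=O: 3 × 505 = 1515
    Σ(broken) = 4675 kJ
  Bonds formed (products):
    C=O: 4 × 810 = 3240
    O–H: 6 × 468 = 2808
    Σ(formed) = 6048 kJ
  ΔH_1 = 4675 − 6048 = −1373 kJ
Reaction 2:
  Bonds broken (reactants):
    Cl–Cl: 1 × 245 = 245
    H–H: 1 × 430 = 430
    Σ(broken) = 675 kJ
  Bonds formed (products):
    H–Cl: 2 × 438 = 876
    Σ(formed) = 876 kJ
  ΔH_2 = 675 − 876 = −201 kJ
ΔH_1 − ΔH_2 = −1172 kJ, so reaction 1 has the more negative ΔH; |ΔH_1 − ΔH_2| = 1172 kJ.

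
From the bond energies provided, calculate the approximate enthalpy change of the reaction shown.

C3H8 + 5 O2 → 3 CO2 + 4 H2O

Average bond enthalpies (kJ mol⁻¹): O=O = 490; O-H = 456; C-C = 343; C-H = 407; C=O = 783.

ΔH ≈ −1954 kJ

Bonds broken (reactants):
  C-C: 2 × 343 = 686
  C-H: 8 × 407 = 3256
  O=O: 5 × 490 = 2450
  Σ(broken) = 6392 kJ
Bonds formed (products):
  C=O: 6 × 783 = 4698
  O-H: 8 × 456 = 3648
  Σ(formed) = 8346 kJ
ΔH = Σ(broken) − Σ(formed) = 6392 − 8346 = −1954 kJ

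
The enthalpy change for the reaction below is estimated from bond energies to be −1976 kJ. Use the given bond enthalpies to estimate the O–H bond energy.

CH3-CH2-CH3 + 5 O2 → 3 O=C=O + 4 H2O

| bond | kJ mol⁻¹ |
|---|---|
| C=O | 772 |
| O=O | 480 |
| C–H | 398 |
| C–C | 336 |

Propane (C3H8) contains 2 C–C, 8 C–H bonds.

Let D be the O–H bond energy.
Σ(broken) = 2×336 + 8×398 + 5×480 = 6256
Σ(formed) = 6×772 + 8×D = 4632 + 8D
ΔH = Σ(broken) − Σ(formed) = (6256) − (4632 + 8D) = +1624 − 8D
Setting this equal to −1976 kJ gives 8D = 3600, so D = 450 kJ/mol.

D(O–H) ≈ 450 kJ/mol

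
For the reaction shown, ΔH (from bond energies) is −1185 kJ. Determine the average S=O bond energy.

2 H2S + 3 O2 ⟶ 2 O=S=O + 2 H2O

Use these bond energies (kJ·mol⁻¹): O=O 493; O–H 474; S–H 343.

D(S=O) ≈ 535 kJ/mol

Let D be the S=O bond energy.
Σ(broken) = 3×493 + 4×343 = 2851
Σ(formed) = 4×474 + 4×D = 1896 + 4D
ΔH = Σ(broken) − Σ(formed) = (2851) − (1896 + 4D) = +955 − 4D
Setting this equal to −1185 kJ gives 4D = 2140, so D = 535 kJ/mol.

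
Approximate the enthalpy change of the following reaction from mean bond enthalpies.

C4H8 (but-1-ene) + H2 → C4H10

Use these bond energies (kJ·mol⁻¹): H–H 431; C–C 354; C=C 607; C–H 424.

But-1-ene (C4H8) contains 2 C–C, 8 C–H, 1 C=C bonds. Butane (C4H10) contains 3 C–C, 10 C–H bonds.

ΔH ≈ −164 kJ

Bonds broken (reactants):
  C–C: 2 × 354 = 708
  C–H: 8 × 424 = 3392
  C=C: 1 × 607 = 607
  H–H: 1 × 431 = 431
  Σ(broken) = 5138 kJ
Bonds formed (products):
  C–C: 3 × 354 = 1062
  C–H: 10 × 424 = 4240
  Σ(formed) = 5302 kJ
ΔH = Σ(broken) − Σ(formed) = 5138 − 5302 = −164 kJ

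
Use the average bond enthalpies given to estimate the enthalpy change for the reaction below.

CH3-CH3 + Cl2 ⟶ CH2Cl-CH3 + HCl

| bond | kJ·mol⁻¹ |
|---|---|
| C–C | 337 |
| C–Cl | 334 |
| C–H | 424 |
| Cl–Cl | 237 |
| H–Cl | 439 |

Bonds broken (reactants):
  C–C: 1 × 337 = 337
  C–H: 6 × 424 = 2544
  Cl–Cl: 1 × 237 = 237
  Σ(broken) = 3118 kJ
Bonds formed (products):
  C–C: 1 × 337 = 337
  C–Cl: 1 × 334 = 334
  C–H: 5 × 424 = 2120
  H–Cl: 1 × 439 = 439
  Σ(formed) = 3230 kJ
ΔH = Σ(broken) − Σ(formed) = 3118 − 3230 = −112 kJ

ΔH ≈ −112 kJ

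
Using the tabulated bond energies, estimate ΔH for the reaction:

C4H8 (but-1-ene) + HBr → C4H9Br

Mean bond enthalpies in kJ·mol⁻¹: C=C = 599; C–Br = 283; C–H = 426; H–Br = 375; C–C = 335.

ΔH ≈ −70 kJ

Bonds broken (reactants):
  C–C: 2 × 335 = 670
  C–H: 8 × 426 = 3408
  C=C: 1 × 599 = 599
  H–Br: 1 × 375 = 375
  Σ(broken) = 5052 kJ
Bonds formed (products):
  C–Br: 1 × 283 = 283
  C–C: 3 × 335 = 1005
  C–H: 9 × 426 = 3834
  Σ(formed) = 5122 kJ
ΔH = Σ(broken) − Σ(formed) = 5052 − 5122 = −70 kJ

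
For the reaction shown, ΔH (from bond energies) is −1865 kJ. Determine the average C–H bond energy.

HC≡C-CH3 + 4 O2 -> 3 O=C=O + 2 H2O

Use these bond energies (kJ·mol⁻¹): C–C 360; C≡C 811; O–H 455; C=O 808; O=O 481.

Let D be the C–H bond energy.
Σ(broken) = 1×811 + 1×360 + 4×D + 4×481 = 3095 + 4D
Σ(formed) = 6×808 + 4×455 = 6668
ΔH = Σ(broken) − Σ(formed) = (3095 + 4D) − (6668) = −3573 + 4D
Setting this equal to −1865 kJ gives 4D = 1708, so D = 427 kJ/mol.

D(C–H) ≈ 427 kJ/mol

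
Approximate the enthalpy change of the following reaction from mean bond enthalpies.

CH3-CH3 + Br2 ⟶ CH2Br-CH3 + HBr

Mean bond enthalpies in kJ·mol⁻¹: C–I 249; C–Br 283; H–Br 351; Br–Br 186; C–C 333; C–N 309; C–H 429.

ΔH ≈ −19 kJ

Bonds broken (reactants):
  Br–Br: 1 × 186 = 186
  C–C: 1 × 333 = 333
  C–H: 6 × 429 = 2574
  Σ(broken) = 3093 kJ
Bonds formed (products):
  C–Br: 1 × 283 = 283
  C–C: 1 × 333 = 333
  C–H: 5 × 429 = 2145
  H–Br: 1 × 351 = 351
  Σ(formed) = 3112 kJ
ΔH = Σ(broken) − Σ(formed) = 3093 − 3112 = −19 kJ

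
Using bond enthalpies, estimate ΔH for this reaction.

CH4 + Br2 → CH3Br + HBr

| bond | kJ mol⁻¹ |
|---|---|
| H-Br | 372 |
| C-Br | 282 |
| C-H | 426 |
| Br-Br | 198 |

ΔH ≈ −30 kJ

Bonds broken (reactants):
  Br-Br: 1 × 198 = 198
  C-H: 4 × 426 = 1704
  Σ(broken) = 1902 kJ
Bonds formed (products):
  C-Br: 1 × 282 = 282
  C-H: 3 × 426 = 1278
  H-Br: 1 × 372 = 372
  Σ(formed) = 1932 kJ
ΔH = Σ(broken) − Σ(formed) = 1902 − 1932 = −30 kJ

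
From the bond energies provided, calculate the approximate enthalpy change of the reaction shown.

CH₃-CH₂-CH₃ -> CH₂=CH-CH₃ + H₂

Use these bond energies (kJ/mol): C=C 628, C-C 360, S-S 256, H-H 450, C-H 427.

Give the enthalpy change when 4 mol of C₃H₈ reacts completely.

Bonds broken (reactants):
  C-C: 2 × 360 = 720
  C-H: 8 × 427 = 3416
  Σ(broken) = 4136 kJ
Bonds formed (products):
  C-C: 1 × 360 = 360
  C-H: 6 × 427 = 2562
  C=C: 1 × 628 = 628
  H-H: 1 × 450 = 450
  Σ(formed) = 4000 kJ
ΔH = Σ(broken) − Σ(formed) = 4136 − 4000 = +136 kJ
For 4× the reaction as written: 4 × (+136) = +544 kJ

ΔH = +544 kJ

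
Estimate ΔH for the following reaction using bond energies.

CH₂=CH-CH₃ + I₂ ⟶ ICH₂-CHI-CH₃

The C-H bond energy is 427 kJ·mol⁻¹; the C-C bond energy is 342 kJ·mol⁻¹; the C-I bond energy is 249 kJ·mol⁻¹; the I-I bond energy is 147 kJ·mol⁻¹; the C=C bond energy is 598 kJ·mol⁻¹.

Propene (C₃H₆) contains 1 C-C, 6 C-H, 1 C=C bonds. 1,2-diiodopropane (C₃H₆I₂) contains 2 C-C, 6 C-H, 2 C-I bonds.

ΔH ≈ −95 kJ

Bonds broken (reactants):
  C-C: 1 × 342 = 342
  C-H: 6 × 427 = 2562
  C=C: 1 × 598 = 598
  I-I: 1 × 147 = 147
  Σ(broken) = 3649 kJ
Bonds formed (products):
  C-C: 2 × 342 = 684
  C-H: 6 × 427 = 2562
  C-I: 2 × 249 = 498
  Σ(formed) = 3744 kJ
ΔH = Σ(broken) − Σ(formed) = 3649 − 3744 = −95 kJ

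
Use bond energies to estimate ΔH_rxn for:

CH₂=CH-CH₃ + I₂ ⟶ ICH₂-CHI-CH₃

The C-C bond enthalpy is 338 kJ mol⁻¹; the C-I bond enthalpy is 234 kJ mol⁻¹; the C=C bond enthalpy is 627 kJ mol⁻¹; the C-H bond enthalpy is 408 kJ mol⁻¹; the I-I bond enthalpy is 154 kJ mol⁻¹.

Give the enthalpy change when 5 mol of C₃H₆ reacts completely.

Bonds broken (reactants):
  C-C: 1 × 338 = 338
  C-H: 6 × 408 = 2448
  C=C: 1 × 627 = 627
  I-I: 1 × 154 = 154
  Σ(broken) = 3567 kJ
Bonds formed (products):
  C-C: 2 × 338 = 676
  C-H: 6 × 408 = 2448
  C-I: 2 × 234 = 468
  Σ(formed) = 3592 kJ
ΔH = Σ(broken) − Σ(formed) = 3567 − 3592 = −25 kJ
For 5× the reaction as written: 5 × (−25) = −125 kJ

ΔH = −125 kJ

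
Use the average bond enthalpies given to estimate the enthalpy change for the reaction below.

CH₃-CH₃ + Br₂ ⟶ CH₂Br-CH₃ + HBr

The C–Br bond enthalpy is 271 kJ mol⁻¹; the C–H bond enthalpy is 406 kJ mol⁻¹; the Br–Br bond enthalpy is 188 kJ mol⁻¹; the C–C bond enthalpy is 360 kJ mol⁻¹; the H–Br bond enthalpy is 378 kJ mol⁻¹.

Bonds broken (reactants):
  Br–Br: 1 × 188 = 188
  C–C: 1 × 360 = 360
  C–H: 6 × 406 = 2436
  Σ(broken) = 2984 kJ
Bonds formed (products):
  C–Br: 1 × 271 = 271
  C–C: 1 × 360 = 360
  C–H: 5 × 406 = 2030
  H–Br: 1 × 378 = 378
  Σ(formed) = 3039 kJ
ΔH = Σ(broken) − Σ(formed) = 2984 − 3039 = −55 kJ

ΔH ≈ −55 kJ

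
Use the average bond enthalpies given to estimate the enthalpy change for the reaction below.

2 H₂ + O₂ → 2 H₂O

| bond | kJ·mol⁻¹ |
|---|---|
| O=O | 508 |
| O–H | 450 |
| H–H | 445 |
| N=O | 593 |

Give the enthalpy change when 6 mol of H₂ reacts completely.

ΔH = −1206 kJ

Bonds broken (reactants):
  H–H: 2 × 445 = 890
  O=O: 1 × 508 = 508
  Σ(broken) = 1398 kJ
Bonds formed (products):
  O–H: 4 × 450 = 1800
  Σ(formed) = 1800 kJ
ΔH = Σ(broken) − Σ(formed) = 1398 − 1800 = −402 kJ
For 3× the reaction as written: 3 × (−402) = −1206 kJ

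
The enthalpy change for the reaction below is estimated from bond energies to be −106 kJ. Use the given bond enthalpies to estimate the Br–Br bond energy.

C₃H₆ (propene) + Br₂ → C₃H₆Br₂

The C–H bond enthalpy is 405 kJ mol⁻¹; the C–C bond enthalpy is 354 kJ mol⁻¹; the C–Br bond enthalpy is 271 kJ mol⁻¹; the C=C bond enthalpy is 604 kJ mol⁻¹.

Let D be the Br–Br bond energy.
Σ(broken) = 1×D + 1×354 + 6×405 + 1×604 = 3388 + D
Σ(formed) = 2×271 + 2×354 + 6×405 = 3680
ΔH = Σ(broken) − Σ(formed) = (3388 + D) − (3680) = −292 + D
Setting this equal to −106 kJ gives D = 186 kJ/mol.

D(Br–Br) ≈ 186 kJ/mol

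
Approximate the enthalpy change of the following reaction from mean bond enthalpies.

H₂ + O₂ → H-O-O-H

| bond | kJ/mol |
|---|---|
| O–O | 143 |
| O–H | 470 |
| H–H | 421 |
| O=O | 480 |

ΔH ≈ −182 kJ

Bonds broken (reactants):
  H–H: 1 × 421 = 421
  O=O: 1 × 480 = 480
  Σ(broken) = 901 kJ
Bonds formed (products):
  O–H: 2 × 470 = 940
  O–O: 1 × 143 = 143
  Σ(formed) = 1083 kJ
ΔH = Σ(broken) − Σ(formed) = 901 − 1083 = −182 kJ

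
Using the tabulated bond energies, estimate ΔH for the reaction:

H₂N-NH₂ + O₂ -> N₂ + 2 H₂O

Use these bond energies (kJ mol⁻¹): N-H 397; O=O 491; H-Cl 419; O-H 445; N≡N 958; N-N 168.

Bonds broken (reactants):
  N-H: 4 × 397 = 1588
  N-N: 1 × 168 = 168
  O=O: 1 × 491 = 491
  Σ(broken) = 2247 kJ
Bonds formed (products):
  N≡N: 1 × 958 = 958
  O-H: 4 × 445 = 1780
  Σ(formed) = 2738 kJ
ΔH = Σ(broken) − Σ(formed) = 2247 − 2738 = −491 kJ

ΔH ≈ −491 kJ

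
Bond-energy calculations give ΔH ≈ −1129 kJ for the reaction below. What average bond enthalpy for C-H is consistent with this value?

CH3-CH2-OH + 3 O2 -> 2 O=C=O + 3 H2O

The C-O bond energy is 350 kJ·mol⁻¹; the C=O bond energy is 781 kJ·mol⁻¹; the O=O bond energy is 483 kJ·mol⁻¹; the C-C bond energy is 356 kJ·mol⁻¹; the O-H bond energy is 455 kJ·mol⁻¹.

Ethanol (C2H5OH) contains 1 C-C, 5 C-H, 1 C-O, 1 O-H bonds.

D(C-H) ≈ 423 kJ/mol

Let D be the C-H bond energy.
Σ(broken) = 1×356 + 5×D + 1×350 + 1×455 + 3×483 = 2610 + 5D
Σ(formed) = 4×781 + 6×455 = 5854
ΔH = Σ(broken) − Σ(formed) = (2610 + 5D) − (5854) = −3244 + 5D
Setting this equal to −1129 kJ gives 5D = 2115, so D = 423 kJ/mol.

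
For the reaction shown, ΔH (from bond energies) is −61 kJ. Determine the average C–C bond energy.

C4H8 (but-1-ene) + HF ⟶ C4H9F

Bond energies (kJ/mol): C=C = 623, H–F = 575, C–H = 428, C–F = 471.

D(C–C) ≈ 360 kJ/mol

Let D be the C–C bond energy.
Σ(broken) = 2×D + 8×428 + 1×623 + 1×575 = 4622 + 2D
Σ(formed) = 3×D + 1×471 + 9×428 = 4323 + 3D
ΔH = Σ(broken) − Σ(formed) = (4622 + 2D) − (4323 + 3D) = +299 − D
Setting this equal to −61 kJ gives D = 360 kJ/mol.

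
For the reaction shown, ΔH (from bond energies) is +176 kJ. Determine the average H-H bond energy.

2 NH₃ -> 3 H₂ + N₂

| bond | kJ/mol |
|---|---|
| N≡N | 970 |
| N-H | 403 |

Let D be the H-H bond energy.
Σ(broken) = 6×403 = 2418
Σ(formed) = 3×D + 1×970 = 970 + 3D
ΔH = Σ(broken) − Σ(formed) = (2418) − (970 + 3D) = +1448 − 3D
Setting this equal to +176 kJ gives 3D = 1272, so D = 424 kJ/mol.

D(H-H) ≈ 424 kJ/mol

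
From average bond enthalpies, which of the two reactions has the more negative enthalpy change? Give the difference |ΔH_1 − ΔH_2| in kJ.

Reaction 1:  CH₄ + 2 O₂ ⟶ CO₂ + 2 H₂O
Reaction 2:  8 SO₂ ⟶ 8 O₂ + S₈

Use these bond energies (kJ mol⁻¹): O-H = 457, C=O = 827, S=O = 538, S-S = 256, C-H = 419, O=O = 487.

Reaction 1, by 3496 kJ

Reaction 1:
  Bonds broken (reactants):
    C-H: 4 × 419 = 1676
    O=O: 2 × 487 = 974
    Σ(broken) = 2650 kJ
  Bonds formed (products):
    C=O: 2 × 827 = 1654
    O-H: 4 × 457 = 1828
    Σ(formed) = 3482 kJ
  ΔH_1 = 2650 − 3482 = −832 kJ
Reaction 2:
  Bonds broken (reactants):
    S=O: 16 × 538 = 8608
    Σ(broken) = 8608 kJ
  Bonds formed (products):
    O=O: 8 × 487 = 3896
    S-S: 8 × 256 = 2048
    Σ(formed) = 5944 kJ
  ΔH_2 = 8608 − 5944 = +2664 kJ
ΔH_1 − ΔH_2 = −3496 kJ, so reaction 1 has the more negative ΔH; |ΔH_1 − ΔH_2| = 3496 kJ.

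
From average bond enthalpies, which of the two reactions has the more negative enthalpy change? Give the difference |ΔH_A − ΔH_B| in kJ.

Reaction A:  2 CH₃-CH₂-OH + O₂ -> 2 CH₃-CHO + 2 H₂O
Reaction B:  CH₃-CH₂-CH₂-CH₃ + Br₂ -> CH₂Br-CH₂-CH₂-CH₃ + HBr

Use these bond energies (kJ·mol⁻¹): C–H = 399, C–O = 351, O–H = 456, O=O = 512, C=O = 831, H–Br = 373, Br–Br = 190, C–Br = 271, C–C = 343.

Reaction A:
  Bonds broken (reactants):
    C–C: 2 × 343 = 686
    C–H: 10 × 399 = 3990
    C–O: 2 × 351 = 702
    O–H: 2 × 456 = 912
    O=O: 1 × 512 = 512
    Σ(broken) = 6802 kJ
  Bonds formed (products):
    C–C: 2 × 343 = 686
    C–H: 8 × 399 = 3192
    C=O: 2 × 831 = 1662
    O–H: 4 × 456 = 1824
    Σ(formed) = 7364 kJ
  ΔH_A = 6802 − 7364 = −562 kJ
Reaction B:
  Bonds broken (reactants):
    Br–Br: 1 × 190 = 190
    C–C: 3 × 343 = 1029
    C–H: 10 × 399 = 3990
    Σ(broken) = 5209 kJ
  Bonds formed (products):
    C–Br: 1 × 271 = 271
    C–C: 3 × 343 = 1029
    C–H: 9 × 399 = 3591
    H–Br: 1 × 373 = 373
    Σ(formed) = 5264 kJ
  ΔH_B = 5209 − 5264 = −55 kJ
ΔH_A − ΔH_B = −507 kJ, so reaction A has the more negative ΔH; |ΔH_A − ΔH_B| = 507 kJ.

Reaction A, by 507 kJ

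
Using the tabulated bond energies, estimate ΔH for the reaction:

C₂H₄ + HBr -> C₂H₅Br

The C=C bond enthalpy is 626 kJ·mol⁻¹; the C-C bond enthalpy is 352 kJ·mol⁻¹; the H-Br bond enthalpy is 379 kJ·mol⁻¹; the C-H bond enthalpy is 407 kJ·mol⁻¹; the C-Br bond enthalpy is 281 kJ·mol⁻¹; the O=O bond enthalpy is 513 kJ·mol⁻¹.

Bonds broken (reactants):
  C-H: 4 × 407 = 1628
  C=C: 1 × 626 = 626
  H-Br: 1 × 379 = 379
  Σ(broken) = 2633 kJ
Bonds formed (products):
  C-Br: 1 × 281 = 281
  C-C: 1 × 352 = 352
  C-H: 5 × 407 = 2035
  Σ(formed) = 2668 kJ
ΔH = Σ(broken) − Σ(formed) = 2633 − 2668 = −35 kJ

ΔH ≈ −35 kJ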